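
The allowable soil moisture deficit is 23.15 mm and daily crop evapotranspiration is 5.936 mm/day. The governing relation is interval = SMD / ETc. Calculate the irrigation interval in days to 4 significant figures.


interval = 23.15 / 5.936 = 3.900 days
Therefore the irrigation interval = 3.900 days.


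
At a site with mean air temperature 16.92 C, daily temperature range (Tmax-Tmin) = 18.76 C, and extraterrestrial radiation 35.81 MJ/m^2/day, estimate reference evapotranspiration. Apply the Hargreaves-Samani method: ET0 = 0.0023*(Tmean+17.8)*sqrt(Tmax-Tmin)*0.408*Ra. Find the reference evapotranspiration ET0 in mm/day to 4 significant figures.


ET0 = 0.0023*(16.92+17.8)*sqrt(18.76)*0.408*35.81 = 5.053 mm/day
Therefore the reference evapotranspiration ET0 = 5.053 mm/day.


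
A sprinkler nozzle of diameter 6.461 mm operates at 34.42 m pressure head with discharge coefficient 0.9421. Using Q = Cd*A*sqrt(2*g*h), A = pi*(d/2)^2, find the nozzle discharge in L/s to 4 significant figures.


A = pi*(6.461e-3/2)^2 = 3.27861e-05 m^2
Q = 0.9421 * 3.27861e-05 * sqrt(2*9.81*34.42) * 1000 = 0.8027 L/s
Therefore the nozzle discharge = 0.8027 L/s.


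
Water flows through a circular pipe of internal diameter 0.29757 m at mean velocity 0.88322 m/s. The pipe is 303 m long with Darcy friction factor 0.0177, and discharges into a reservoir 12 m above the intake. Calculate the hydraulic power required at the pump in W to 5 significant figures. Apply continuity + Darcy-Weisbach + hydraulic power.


Approach: apply continuity + Darcy-Weisbach + hydraulic power, Q = A*v; hf = f*(L/D)*(v^2/(2g)); H = static + hf; P = rho*g*Q*H.
Step 1 — flow rate (continuity, Q = A*v):
  A = pi*(0.29757/2)^2 = 0.06954536 m^2
  Q = 0.06954536 * 0.88322 = 0.06142385 m^3/s
Step 2 — friction head loss (Darcy-Weisbach):
  hf = 0.0177 * (303/0.29757) * (0.88322^2 / (2*9.81))
  hf = 0.7165814 m
Step 3 — total head: H = 12 + 0.7165814 = 12.71658 m
Step 4 — hydraulic power (P = rho*g*Q*H):
  P = 1000 * 9.81 * 0.06142385 * 12.71658 = 7662.6 W
Therefore the hydraulic power required at the pump = 7662.6 W.


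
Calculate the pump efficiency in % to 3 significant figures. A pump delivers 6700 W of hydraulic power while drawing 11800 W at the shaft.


Approach: apply the efficiency ratio, eta = (P_out/P_in)*100.
eta = (6700 / 11800) * 100 = 56.8 %
Therefore the pump efficiency = 56.8 %.


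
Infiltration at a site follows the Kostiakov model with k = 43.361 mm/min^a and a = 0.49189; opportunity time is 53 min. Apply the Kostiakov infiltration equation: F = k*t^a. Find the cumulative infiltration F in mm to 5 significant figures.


F = 43.361 * 53^0.49189 = 305.67 mm
Therefore the cumulative infiltration F = 305.67 mm.


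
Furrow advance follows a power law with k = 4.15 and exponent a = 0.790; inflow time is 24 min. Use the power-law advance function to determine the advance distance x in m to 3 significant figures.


Approach: apply the power-law advance function, x = k*t^a.
x = 4.15 * 24^0.790 = 51.1 m
Therefore the advance distance x = 51.1 m.


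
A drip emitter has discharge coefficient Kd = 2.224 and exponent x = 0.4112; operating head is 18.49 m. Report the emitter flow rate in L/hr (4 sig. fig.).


Approach: apply the emitter characteristic equation, q = Kd * h^x.
q = 2.224 * 18.49^0.4112 = 7.381 L/hr
Therefore the emitter flow rate = 7.381 L/hr.


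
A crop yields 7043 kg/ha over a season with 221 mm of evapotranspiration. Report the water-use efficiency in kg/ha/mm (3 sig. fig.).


Approach: apply the water-use efficiency ratio, WUE = yield/ET.
WUE = 7043 / 221 = 31.9 kg/ha/mm
Therefore the water-use efficiency = 31.9 kg/ha/mm.


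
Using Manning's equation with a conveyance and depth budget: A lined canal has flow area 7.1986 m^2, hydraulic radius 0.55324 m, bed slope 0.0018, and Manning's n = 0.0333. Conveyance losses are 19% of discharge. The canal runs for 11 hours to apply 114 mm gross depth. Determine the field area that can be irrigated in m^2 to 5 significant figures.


Approach: apply Manning's equation with a conveyance and depth budget, Q = (1/n)*A*R^(2/3)*S^(1/2); Q_field = Q*(1-loss); Area = Q_field*t/(d/1000).
Step 1 — canal discharge (Manning's equation):
  Q = (1/0.0333) * 7.1986 * 0.55324^(2/3) * 0.0018^(1/2) = 6.180863 m^3/s
Step 2 — delivered flow: Q_field = 6.180863*(1 - 19/100) = 5.006499 m^3/s
Step 3 — volume delivered: V = 5.006499 * 11*3600 = 198257.4 m^3
Step 4 — area served: A = V / (depth/1000) = 198257.4 / 0.114 = 1739100 m^2
Therefore the field area that can be irrigated = 1739100 m^2.


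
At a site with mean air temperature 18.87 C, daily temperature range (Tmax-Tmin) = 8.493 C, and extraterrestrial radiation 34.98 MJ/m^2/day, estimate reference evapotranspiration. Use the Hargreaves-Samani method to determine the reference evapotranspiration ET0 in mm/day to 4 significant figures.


Approach: apply the Hargreaves-Samani method, ET0 = 0.0023*(Tmean+17.8)*sqrt(Tmax-Tmin)*0.408*Ra.
ET0 = 0.0023*(18.87+17.8)*sqrt(8.493)*0.408*34.98 = 3.508 mm/day
Therefore the reference evapotranspiration ET0 = 3.508 mm/day.


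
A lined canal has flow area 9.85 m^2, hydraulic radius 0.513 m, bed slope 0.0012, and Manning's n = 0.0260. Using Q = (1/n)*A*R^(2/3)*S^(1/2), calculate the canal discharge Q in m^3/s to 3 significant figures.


Q = (1/0.0260) * 9.85 * 0.513^(2/3) * 0.0012^(1/2) = 8.41 m^3/s
Therefore the canal discharge Q = 8.41 m^3/s.


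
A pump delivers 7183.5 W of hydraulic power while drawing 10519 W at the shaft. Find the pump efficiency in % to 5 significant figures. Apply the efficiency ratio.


Approach: apply the efficiency ratio, eta = (P_out/P_in)*100.
eta = (7183.5 / 10519) * 100 = 68.291 %
Therefore the pump efficiency = 68.291 %.


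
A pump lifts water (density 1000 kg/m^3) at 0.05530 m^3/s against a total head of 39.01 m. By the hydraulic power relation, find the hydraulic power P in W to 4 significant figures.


Approach: apply the hydraulic power relation, P = rho*g*Q*H.
P = 1000 * 9.81 * 0.05530 * 39.01 = 21160 W
Therefore the hydraulic power P = 21160 W.


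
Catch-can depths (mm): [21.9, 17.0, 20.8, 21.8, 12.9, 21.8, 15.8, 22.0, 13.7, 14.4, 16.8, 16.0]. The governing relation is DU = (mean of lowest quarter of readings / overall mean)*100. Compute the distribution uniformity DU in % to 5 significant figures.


sorted lowest 3 of 12: [12.9, 13.7, 14.4] -> mean = 13.66667 mm
overall mean = 17.90833 mm
DU = (13.66667/17.90833)*100 = 76.315 %
Therefore the distribution uniformity DU = 76.315 %.


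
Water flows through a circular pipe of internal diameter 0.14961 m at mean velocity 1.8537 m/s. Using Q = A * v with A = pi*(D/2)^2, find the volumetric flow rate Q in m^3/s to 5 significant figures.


A = pi*(0.14961/2)^2 = 0.01757969 m^2
Q = 0.01757969 * 1.8537 = 0.032587 m^3/s
Therefore the volumetric flow rate Q = 0.032587 m^3/s.


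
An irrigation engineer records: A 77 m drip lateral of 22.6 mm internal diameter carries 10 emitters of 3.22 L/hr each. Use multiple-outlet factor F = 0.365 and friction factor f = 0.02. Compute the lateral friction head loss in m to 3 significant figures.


Approach: apply Darcy-Weisbach with the multiple-outlet F-factor, Q = n*q/(3600*1000) m^3/s; v = Q/A; hf = F*f*(L/D)*(v^2/(2g)).
Q = 10*3.22/(3600*1000) = 8.9444e-06 m^3/s
A = pi*(22.6e-3/2)^2 = 4.0115e-04 m^2, so v = Q/A = 0.022297 m/s
hf = 0.365*0.02*(77/0.0226)*(0.022297^2/(2*9.81)) = 0.000630 m
Therefore the lateral friction head loss = 0.000630 m.


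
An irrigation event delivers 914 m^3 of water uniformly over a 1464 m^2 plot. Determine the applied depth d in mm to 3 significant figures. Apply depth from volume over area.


Approach: apply depth from volume over area, d = (V/A)*1000.
d = (914 / 1464) * 1000 = 624 mm
Therefore the applied depth d = 624 mm.


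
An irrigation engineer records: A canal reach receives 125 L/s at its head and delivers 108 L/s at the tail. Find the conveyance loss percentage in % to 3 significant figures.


Approach: apply the conveyance loss ratio, loss% = ((Q_head - Q_tail)/Q_head)*100.
loss = ((125 - 108)/125)*100 = 13.6 %
Therefore the conveyance loss percentage = 13.6 %.


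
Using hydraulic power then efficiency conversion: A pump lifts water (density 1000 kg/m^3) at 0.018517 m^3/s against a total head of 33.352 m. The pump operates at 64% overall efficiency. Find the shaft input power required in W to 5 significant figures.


Approach: apply hydraulic power then efficiency conversion, P = rho*g*Q*H; P_in = P/eta.
Step 1 — hydraulic power (P = rho*g*Q*H):
  P = 1000 * 9.81 * 0.018517 * 33.352 = 6058.450 W
Step 2 — input power: P_in = P/eta = 6058.450 / 0.64 = 9466.3 W
Therefore the shaft input power required = 9466.3 W.


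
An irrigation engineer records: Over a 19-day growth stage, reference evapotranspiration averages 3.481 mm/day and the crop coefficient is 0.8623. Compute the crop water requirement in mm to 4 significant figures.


Approach: apply the crop water requirement relation, CWR = ET0 * Kc * days.
CWR = 3.481 * 0.8623 * 19 = 57.03 mm
Therefore the crop water requirement = 57.03 mm.


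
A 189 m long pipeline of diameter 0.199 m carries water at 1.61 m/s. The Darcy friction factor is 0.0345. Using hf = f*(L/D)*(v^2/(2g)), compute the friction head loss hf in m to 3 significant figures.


hf = 0.0345 * (189/0.199) * (1.61^2 / (2*9.81))
hf = 4.33 m
Therefore the friction head loss hf = 4.33 m.


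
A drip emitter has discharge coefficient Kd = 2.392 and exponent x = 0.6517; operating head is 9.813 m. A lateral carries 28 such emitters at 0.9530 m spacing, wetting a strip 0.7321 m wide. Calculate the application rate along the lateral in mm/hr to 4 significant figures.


Approach: apply the emitter equation with a lateral mass balance, q = Kd*h^x; Q = n*q; rate = Q/(n*spacing*width).
Step 1 — single emitter flow (q = Kd*h^x):
  q = 2.392 * 9.813^0.6517 = 10.5954 L/hr
Step 2 — total lateral flow: Q = 28 * 10.5954 = 296.672 L/hr
Step 3 — wetted area: A = 28 * 0.9530 * 0.7321 = 19.5354 m^2
Step 4 — application rate: Q/A = 296.672/19.5354 = 15.19 mm/hr
Therefore the application rate along the lateral = 15.19 mm/hr.


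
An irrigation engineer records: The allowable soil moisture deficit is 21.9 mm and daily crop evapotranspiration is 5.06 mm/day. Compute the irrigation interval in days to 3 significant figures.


Approach: apply the irrigation interval relation, interval = SMD / ETc.
interval = 21.9 / 5.06 = 4.33 days
Therefore the irrigation interval = 4.33 days.


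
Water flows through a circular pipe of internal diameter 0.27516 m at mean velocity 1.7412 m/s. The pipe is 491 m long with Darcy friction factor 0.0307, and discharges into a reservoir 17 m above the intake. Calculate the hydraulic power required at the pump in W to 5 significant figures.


Approach: apply continuity + Darcy-Weisbach + hydraulic power, Q = A*v; hf = f*(L/D)*(v^2/(2g)); H = static + hf; P = rho*g*Q*H.
Step 1 — flow rate (continuity, Q = A*v):
  A = pi*(0.27516/2)^2 = 0.05946487 m^2
  Q = 0.05946487 * 1.7412 = 0.1035402 m^3/s
Step 2 — friction head loss (Darcy-Weisbach):
  hf = 0.0307 * (491/0.27516) * (1.7412^2 / (2*9.81))
  hf = 8.465115 m
Step 3 — total head: H = 17 + 8.465115 = 25.46512 m
Step 4 — hydraulic power (P = rho*g*Q*H):
  P = 1000 * 9.81 * 0.1035402 * 25.46512 = 25866 W
Therefore the hydraulic power required at the pump = 25866 W.


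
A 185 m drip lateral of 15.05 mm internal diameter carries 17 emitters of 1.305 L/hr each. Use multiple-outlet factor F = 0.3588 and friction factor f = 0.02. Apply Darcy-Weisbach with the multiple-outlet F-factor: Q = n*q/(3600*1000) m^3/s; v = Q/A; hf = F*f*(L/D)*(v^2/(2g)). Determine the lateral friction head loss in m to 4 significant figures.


Q = 17*1.305/(3600*1000) = 6.16250e-06 m^3/s
A = pi*(15.05e-3/2)^2 = 1.77895e-04 m^2, so v = Q/A = 0.0346413 m/s
hf = 0.3588*0.02*(185/0.01505)*(0.0346413^2/(2*9.81)) = 0.005395 m
Therefore the lateral friction head loss = 0.005395 m.


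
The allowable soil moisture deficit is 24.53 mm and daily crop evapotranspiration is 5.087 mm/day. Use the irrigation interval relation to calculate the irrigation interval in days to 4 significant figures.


Approach: apply the irrigation interval relation, interval = SMD / ETc.
interval = 24.53 / 5.087 = 4.822 days
Therefore the irrigation interval = 4.822 days.


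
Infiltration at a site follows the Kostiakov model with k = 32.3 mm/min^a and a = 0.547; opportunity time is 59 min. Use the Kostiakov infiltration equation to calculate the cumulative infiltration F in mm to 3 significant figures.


Approach: apply the Kostiakov infiltration equation, F = k*t^a.
F = 32.3 * 59^0.547 = 301 mm
Therefore the cumulative infiltration F = 301 mm.


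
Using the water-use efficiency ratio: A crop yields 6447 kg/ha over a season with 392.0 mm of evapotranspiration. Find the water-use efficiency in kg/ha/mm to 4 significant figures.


Approach: apply the water-use efficiency ratio, WUE = yield/ET.
WUE = 6447 / 392.0 = 16.45 kg/ha/mm
Therefore the water-use efficiency = 16.45 kg/ha/mm.


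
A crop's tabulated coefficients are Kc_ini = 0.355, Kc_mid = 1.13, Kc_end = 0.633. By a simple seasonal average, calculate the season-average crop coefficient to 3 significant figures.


Approach: apply a simple seasonal average, Kc_avg = (Kc_ini + Kc_mid + Kc_end)/3.
Kc_avg = (0.355 + 1.13 + 0.633)/3 = 0.706
Therefore the season-average crop coefficient = 0.706.


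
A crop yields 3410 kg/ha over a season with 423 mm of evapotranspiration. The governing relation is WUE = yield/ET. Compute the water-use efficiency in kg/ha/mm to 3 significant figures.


WUE = 3410 / 423 = 8.06 kg/ha/mm
Therefore the water-use efficiency = 8.06 kg/ha/mm.


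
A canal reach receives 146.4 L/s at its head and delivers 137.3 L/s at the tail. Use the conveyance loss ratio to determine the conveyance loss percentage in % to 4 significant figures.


Approach: apply the conveyance loss ratio, loss% = ((Q_head - Q_tail)/Q_head)*100.
loss = ((146.4 - 137.3)/146.4)*100 = 6.216 %
Therefore the conveyance loss percentage = 6.216 %.


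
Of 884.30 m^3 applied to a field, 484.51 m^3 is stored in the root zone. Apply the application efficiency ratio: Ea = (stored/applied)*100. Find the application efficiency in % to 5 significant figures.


Ea = (484.51/884.30)*100 = 54.790 %
Therefore the application efficiency = 54.790 %.


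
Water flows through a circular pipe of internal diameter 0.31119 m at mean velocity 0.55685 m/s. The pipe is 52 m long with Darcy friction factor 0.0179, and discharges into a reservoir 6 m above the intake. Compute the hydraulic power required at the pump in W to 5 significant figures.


Approach: apply continuity + Darcy-Weisbach + hydraulic power, Q = A*v; hf = f*(L/D)*(v^2/(2g)); H = static + hf; P = rho*g*Q*H.
Step 1 — flow rate (continuity, Q = A*v):
  A = pi*(0.31119/2)^2 = 0.07605734 m^2
  Q = 0.07605734 * 0.55685 = 0.04235253 m^3/s
Step 2 — friction head loss (Darcy-Weisbach):
  hf = 0.0179 * (52/0.31119) * (0.55685^2 / (2*9.81))
  hf = 0.04727246 m
Step 3 — total head: H = 6 + 0.04727246 = 6.047272 m
Step 4 — hydraulic power (P = rho*g*Q*H):
  P = 1000 * 9.81 * 0.04235253 * 6.047272 = 2512.5 W
Therefore the hydraulic power required at the pump = 2512.5 W.


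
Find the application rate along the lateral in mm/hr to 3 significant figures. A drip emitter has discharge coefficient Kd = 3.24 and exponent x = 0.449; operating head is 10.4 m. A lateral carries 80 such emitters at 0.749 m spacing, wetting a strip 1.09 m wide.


Approach: apply the emitter equation with a lateral mass balance, q = Kd*h^x; Q = n*q; rate = Q/(n*spacing*width).
Step 1 — single emitter flow (q = Kd*h^x):
  q = 3.24 * 10.4^0.449 = 9.2724 L/hr
Step 2 — total lateral flow: Q = 80 * 9.2724 = 741.79 L/hr
Step 3 — wetted area: A = 80 * 0.749 * 1.09 = 65.313 m^2
Step 4 — application rate: Q/A = 741.79/65.313 = 11.4 mm/hr
Therefore the application rate along the lateral = 11.4 mm/hr.


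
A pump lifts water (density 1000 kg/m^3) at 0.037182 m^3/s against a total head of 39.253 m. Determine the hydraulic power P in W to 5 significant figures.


Approach: apply the hydraulic power relation, P = rho*g*Q*H.
P = 1000 * 9.81 * 0.037182 * 39.253 = 14318 W
Therefore the hydraulic power P = 14318 W.


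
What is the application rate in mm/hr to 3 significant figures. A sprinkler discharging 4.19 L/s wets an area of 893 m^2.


Approach: apply the application rate relation, rate = (Q/A)*3600.
rate = (4.19 / 893) * 3600 = 16.9 mm/hr
Therefore the application rate = 16.9 mm/hr.


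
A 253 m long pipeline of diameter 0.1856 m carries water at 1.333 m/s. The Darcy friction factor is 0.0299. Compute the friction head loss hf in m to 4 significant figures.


Approach: apply the Darcy-Weisbach equation, hf = f*(L/D)*(v^2/(2g)).
hf = 0.0299 * (253/0.1856) * (1.333^2 / (2*9.81))
hf = 3.691 m
Therefore the friction head loss hf = 3.691 m.


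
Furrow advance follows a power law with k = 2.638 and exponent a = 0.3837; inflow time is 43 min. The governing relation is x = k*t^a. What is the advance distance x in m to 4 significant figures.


x = 2.638 * 43^0.3837 = 11.17 m
Therefore the advance distance x = 11.17 m.


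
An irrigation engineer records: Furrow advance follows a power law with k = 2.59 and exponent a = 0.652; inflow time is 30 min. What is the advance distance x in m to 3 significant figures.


Approach: apply the power-law advance function, x = k*t^a.
x = 2.59 * 30^0.652 = 23.8 m
Therefore the advance distance x = 23.8 m.


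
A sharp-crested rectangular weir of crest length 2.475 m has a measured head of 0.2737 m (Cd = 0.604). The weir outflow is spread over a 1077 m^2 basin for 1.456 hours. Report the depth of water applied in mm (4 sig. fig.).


Approach: apply the rectangular weir equation with a volume-to-depth conversion, Q = (2/3)*Cd*L*sqrt(2g)*H^1.5; d = Q*t/A * 1000.
Step 1 — weir discharge:
  Q = (2/3)*0.604*2.475*sqrt(2*9.81)*0.2737^1.5 = 0.632095 m^3/s
Step 2 — volume: V = 0.632095 * 1.456*3600 = 3313.19 m^3
Step 3 — depth: d = V/A * 1000 = 3313.19/1077 * 1000 = 3076 mm
Therefore the depth of water applied = 3076 mm.


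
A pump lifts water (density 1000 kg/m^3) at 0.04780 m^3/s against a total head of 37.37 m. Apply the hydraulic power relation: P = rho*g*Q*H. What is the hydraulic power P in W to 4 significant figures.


P = 1000 * 9.81 * 0.04780 * 37.37 = 17520 W
Therefore the hydraulic power P = 17520 W.


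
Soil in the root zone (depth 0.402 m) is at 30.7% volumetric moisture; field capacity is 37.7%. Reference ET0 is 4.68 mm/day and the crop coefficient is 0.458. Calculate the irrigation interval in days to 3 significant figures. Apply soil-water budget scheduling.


Approach: apply soil-water budget scheduling, SMD = (FC-theta)/100*depth*1000; ETc = ET0*Kc; interval = SMD/ETc.
Step 1 — soil moisture deficit:
  SMD = (37.7 - 30.7)/100 * 0.402 * 1000 = 28.140 mm
Step 2 — daily crop ET (ETc = ET0*Kc):
  ETc = 4.68 * 0.458 = 2.1434 mm/day
Step 3 — irrigation interval (SMD/ETc):
  interval = 28.140 / 2.1434 = 13.1 days
Therefore the irrigation interval = 13.1 days.


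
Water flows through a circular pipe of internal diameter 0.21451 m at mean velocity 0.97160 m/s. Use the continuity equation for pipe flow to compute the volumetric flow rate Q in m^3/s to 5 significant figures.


Approach: apply the continuity equation for pipe flow, Q = A * v with A = pi*(D/2)^2.
A = pi*(0.21451/2)^2 = 0.03613974 m^2
Q = 0.03613974 * 0.97160 = 0.035113 m^3/s
Therefore the volumetric flow rate Q = 0.035113 m^3/s.


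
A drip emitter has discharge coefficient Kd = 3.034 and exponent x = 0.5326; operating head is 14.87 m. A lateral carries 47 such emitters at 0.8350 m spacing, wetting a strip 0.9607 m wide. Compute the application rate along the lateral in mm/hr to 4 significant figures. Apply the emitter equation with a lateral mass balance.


Approach: apply the emitter equation with a lateral mass balance, q = Kd*h^x; Q = n*q; rate = Q/(n*spacing*width).
Step 1 — single emitter flow (q = Kd*h^x):
  q = 3.034 * 14.87^0.5326 = 12.7758 L/hr
Step 2 — total lateral flow: Q = 47 * 12.7758 = 600.463 L/hr
Step 3 — wetted area: A = 47 * 0.8350 * 0.9607 = 37.7027 m^2
Step 4 — application rate: Q/A = 600.463/37.7027 = 15.93 mm/hr
Therefore the application rate along the lateral = 15.93 mm/hr.


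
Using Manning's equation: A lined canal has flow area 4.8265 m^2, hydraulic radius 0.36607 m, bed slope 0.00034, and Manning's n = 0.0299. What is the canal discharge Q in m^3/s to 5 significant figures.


Approach: apply Manning's equation, Q = (1/n)*A*R^(2/3)*S^(1/2).
Q = (1/0.0299) * 4.8265 * 0.36607^(2/3) * 0.00034^(1/2) = 1.5232 m^3/s
Therefore the canal discharge Q = 1.5232 m^3/s.


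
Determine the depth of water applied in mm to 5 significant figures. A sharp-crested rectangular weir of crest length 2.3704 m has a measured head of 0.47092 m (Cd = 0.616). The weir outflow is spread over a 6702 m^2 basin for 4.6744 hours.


Approach: apply the rectangular weir equation with a volume-to-depth conversion, Q = (2/3)*Cd*L*sqrt(2g)*H^1.5; d = Q*t/A * 1000.
Step 1 — weir discharge:
  Q = (2/3)*0.616*2.3704*sqrt(2*9.81)*0.47092^1.5 = 1.393418 m^3/s
Step 2 — volume: V = 1.393418 * 4.6744*3600 = 23448.21 m^3
Step 3 — depth: d = V/A * 1000 = 23448.21/6702 * 1000 = 3498.7 mm
Therefore the depth of water applied = 3498.7 mm.


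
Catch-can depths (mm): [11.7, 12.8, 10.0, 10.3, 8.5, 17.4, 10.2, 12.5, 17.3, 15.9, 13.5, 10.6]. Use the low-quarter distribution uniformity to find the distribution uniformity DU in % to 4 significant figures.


Approach: apply the low-quarter distribution uniformity, DU = (mean of lowest quarter of readings / overall mean)*100.
sorted lowest 3 of 12: [8.5, 10.0, 10.2] -> mean = 9.56667 mm
overall mean = 12.5583 mm
DU = (9.56667/12.5583)*100 = 76.18 %
Therefore the distribution uniformity DU = 76.18 %.


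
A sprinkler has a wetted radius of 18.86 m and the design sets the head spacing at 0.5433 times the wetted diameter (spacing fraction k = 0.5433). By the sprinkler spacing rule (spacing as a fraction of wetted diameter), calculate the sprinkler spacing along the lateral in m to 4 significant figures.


Approach: apply the sprinkler spacing rule (spacing as a fraction of wetted diameter), S = k*(2*R).
S = 0.5433 * (2 * 18.86) = 20.49 m
Therefore the sprinkler spacing along the lateral = 20.49 m.


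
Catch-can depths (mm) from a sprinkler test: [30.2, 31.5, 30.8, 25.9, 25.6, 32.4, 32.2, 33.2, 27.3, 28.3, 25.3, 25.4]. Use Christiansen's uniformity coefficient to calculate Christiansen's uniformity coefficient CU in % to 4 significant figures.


Approach: apply Christiansen's uniformity coefficient, CU = (1 - mean_abs_deviation/mean)*100.
mean = 29.0083 mm
mean |d_i - mean| = 2.70833 mm
CU = (1 - 2.70833/29.0083)*100 = 90.66 %
Therefore Christiansen's uniformity coefficient CU = 90.66 %.


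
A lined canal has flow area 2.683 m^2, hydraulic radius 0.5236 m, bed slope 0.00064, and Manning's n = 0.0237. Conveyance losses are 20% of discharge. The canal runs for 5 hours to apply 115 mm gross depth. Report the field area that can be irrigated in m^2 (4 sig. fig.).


Approach: apply Manning's equation with a conveyance and depth budget, Q = (1/n)*A*R^(2/3)*S^(1/2); Q_field = Q*(1-loss); Area = Q_field*t/(d/1000).
Step 1 — canal discharge (Manning's equation):
  Q = (1/0.0237) * 2.683 * 0.5236^(2/3) * 0.00064^(1/2) = 1.86050 m^3/s
Step 2 — delivered flow: Q_field = 1.86050*(1 - 20/100) = 1.48840 m^3/s
Step 3 — volume delivered: V = 1.48840 * 5*3600 = 26791.1 m^3
Step 4 — area served: A = V / (depth/1000) = 26791.1 / 0.115 = 233000 m^2
Therefore the field area that can be irrigated = 233000 m^2.


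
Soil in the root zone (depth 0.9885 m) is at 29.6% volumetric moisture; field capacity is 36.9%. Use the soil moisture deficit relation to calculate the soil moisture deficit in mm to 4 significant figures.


Approach: apply the soil moisture deficit relation, SMD = (FC - theta)/100 * depth * 1000.
SMD = (36.9 - 29.6)/100 * 0.9885 * 1000 = 72.16 mm
Therefore the soil moisture deficit = 72.16 mm.


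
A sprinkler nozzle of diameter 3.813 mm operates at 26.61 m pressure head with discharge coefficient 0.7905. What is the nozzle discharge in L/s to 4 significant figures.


Approach: apply the orifice equation, Q = Cd*A*sqrt(2*g*h), A = pi*(d/2)^2.
A = pi*(3.813e-3/2)^2 = 1.14189e-05 m^2
Q = 0.7905 * 1.14189e-05 * sqrt(2*9.81*26.61) * 1000 = 0.2063 L/s
Therefore the nozzle discharge = 0.2063 L/s.


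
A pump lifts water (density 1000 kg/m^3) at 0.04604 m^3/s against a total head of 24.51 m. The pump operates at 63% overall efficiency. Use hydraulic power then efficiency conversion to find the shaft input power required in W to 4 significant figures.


Approach: apply hydraulic power then efficiency conversion, P = rho*g*Q*H; P_in = P/eta.
Step 1 — hydraulic power (P = rho*g*Q*H):
  P = 1000 * 9.81 * 0.04604 * 24.51 = 11070.0 W
Step 2 — input power: P_in = P/eta = 11070.0 / 0.63 = 17570 W
Therefore the shaft input power required = 17570 W.


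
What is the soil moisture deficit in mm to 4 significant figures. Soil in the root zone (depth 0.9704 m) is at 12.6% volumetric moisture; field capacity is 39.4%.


Approach: apply the soil moisture deficit relation, SMD = (FC - theta)/100 * depth * 1000.
SMD = (39.4 - 12.6)/100 * 0.9704 * 1000 = 260.1 mm
Therefore the soil moisture deficit = 260.1 mm.


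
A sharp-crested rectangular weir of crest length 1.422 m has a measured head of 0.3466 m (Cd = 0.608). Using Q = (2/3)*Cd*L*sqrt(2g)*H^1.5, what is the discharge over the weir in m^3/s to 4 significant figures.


Q = (2/3)*0.608*1.422*sqrt(2*9.81)*0.3466^1.5 = 0.5210 m^3/s
Therefore the discharge over the weir = 0.5210 m^3/s.


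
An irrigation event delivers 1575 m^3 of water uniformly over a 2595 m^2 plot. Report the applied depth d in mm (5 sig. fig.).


Approach: apply depth from volume over area, d = (V/A)*1000.
d = (1575 / 2595) * 1000 = 606.94 mm
Therefore the applied depth d = 606.94 mm.


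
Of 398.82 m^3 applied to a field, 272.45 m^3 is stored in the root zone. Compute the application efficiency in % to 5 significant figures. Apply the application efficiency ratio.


Approach: apply the application efficiency ratio, Ea = (stored/applied)*100.
Ea = (272.45/398.82)*100 = 68.314 %
Therefore the application efficiency = 68.314 %.


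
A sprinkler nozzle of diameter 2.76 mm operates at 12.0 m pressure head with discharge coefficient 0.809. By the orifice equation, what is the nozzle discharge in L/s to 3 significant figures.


Approach: apply the orifice equation, Q = Cd*A*sqrt(2*g*h), A = pi*(d/2)^2.
A = pi*(2.76e-3/2)^2 = 5.9828e-06 m^2
Q = 0.809 * 5.9828e-06 * sqrt(2*9.81*12.0) * 1000 = 0.0743 L/s
Therefore the nozzle discharge = 0.0743 L/s.


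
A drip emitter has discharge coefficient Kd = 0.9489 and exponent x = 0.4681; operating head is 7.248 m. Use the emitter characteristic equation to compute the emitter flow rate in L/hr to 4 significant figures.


Approach: apply the emitter characteristic equation, q = Kd * h^x.
q = 0.9489 * 7.248^0.4681 = 2.398 L/hr
Therefore the emitter flow rate = 2.398 L/hr.


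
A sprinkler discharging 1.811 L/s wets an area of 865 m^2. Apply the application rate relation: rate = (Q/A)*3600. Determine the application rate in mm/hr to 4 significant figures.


rate = (1.811 / 865) * 3600 = 7.537 mm/hr
Therefore the application rate = 7.537 mm/hr.


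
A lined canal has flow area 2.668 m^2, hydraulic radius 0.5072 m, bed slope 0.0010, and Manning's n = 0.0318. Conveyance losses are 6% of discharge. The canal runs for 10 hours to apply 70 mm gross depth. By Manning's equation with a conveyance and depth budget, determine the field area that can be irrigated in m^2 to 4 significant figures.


Approach: apply Manning's equation with a conveyance and depth budget, Q = (1/n)*A*R^(2/3)*S^(1/2); Q_field = Q*(1-loss); Area = Q_field*t/(d/1000).
Step 1 — canal discharge (Manning's equation):
  Q = (1/0.0318) * 2.668 * 0.5072^(2/3) * 0.0010^(1/2) = 1.68737 m^3/s
Step 2 — delivered flow: Q_field = 1.68737*(1 - 6/100) = 1.58613 m^3/s
Step 3 — volume delivered: V = 1.58613 * 10*3600 = 57100.8 m^3
Step 4 — area served: A = V / (depth/1000) = 57100.8 / 0.07 = 815700 m^2
Therefore the field area that can be irrigated = 815700 m^2.


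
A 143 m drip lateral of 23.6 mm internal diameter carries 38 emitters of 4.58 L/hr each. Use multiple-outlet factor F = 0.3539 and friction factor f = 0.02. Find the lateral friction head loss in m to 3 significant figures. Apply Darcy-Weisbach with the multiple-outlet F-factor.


Approach: apply Darcy-Weisbach with the multiple-outlet F-factor, Q = n*q/(3600*1000) m^3/s; v = Q/A; hf = F*f*(L/D)*(v^2/(2g)).
Q = 38*4.58/(3600*1000) = 4.8344e-05 m^3/s
A = pi*(23.6e-3/2)^2 = 4.3744e-04 m^2, so v = Q/A = 0.11052 m/s
hf = 0.3539*0.02*(143/0.0236)*(0.11052^2/(2*9.81)) = 0.0267 m
Therefore the lateral friction head loss = 0.0267 m.


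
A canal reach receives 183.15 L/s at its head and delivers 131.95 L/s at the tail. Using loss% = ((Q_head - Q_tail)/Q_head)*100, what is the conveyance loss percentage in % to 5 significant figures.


loss = ((183.15 - 131.95)/183.15)*100 = 27.955 %
Therefore the conveyance loss percentage = 27.955 %.


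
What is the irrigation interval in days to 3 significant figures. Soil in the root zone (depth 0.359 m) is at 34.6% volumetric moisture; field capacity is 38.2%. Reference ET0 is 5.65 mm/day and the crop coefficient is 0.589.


Approach: apply soil-water budget scheduling, SMD = (FC-theta)/100*depth*1000; ETc = ET0*Kc; interval = SMD/ETc.
Step 1 — soil moisture deficit:
  SMD = (38.2 - 34.6)/100 * 0.359 * 1000 = 12.924 mm
Step 2 — daily crop ET (ETc = ET0*Kc):
  ETc = 5.65 * 0.589 = 3.3279 mm/day
Step 3 — irrigation interval (SMD/ETc):
  interval = 12.924 / 3.3279 = 3.88 days
Therefore the irrigation interval = 3.88 days.


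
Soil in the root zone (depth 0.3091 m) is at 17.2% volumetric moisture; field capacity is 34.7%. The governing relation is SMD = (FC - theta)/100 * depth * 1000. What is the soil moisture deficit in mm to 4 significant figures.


SMD = (34.7 - 17.2)/100 * 0.3091 * 1000 = 54.09 mm
Therefore the soil moisture deficit = 54.09 mm.


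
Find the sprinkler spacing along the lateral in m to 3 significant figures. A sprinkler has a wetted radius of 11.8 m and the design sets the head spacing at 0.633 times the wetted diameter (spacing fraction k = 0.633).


Approach: apply the sprinkler spacing rule (spacing as a fraction of wetted diameter), S = k*(2*R).
S = 0.633 * (2 * 11.8) = 14.9 m
Therefore the sprinkler spacing along the lateral = 14.9 m.


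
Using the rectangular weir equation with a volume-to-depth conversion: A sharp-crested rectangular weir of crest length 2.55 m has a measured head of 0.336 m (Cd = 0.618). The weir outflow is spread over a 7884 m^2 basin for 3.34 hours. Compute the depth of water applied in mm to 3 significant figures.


Approach: apply the rectangular weir equation with a volume-to-depth conversion, Q = (2/3)*Cd*L*sqrt(2g)*H^1.5; d = Q*t/A * 1000.
Step 1 — weir discharge:
  Q = (2/3)*0.618*2.55*sqrt(2*9.81)*0.336^1.5 = 0.90635 m^3/s
Step 2 — volume: V = 0.90635 * 3.34*3600 = 10898 m^3
Step 3 — depth: d = V/A * 1000 = 10898/7884 * 1000 = 1380 mm
Therefore the depth of water applied = 1380 mm.


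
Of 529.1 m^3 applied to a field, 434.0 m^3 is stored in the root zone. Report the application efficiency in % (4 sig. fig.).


Approach: apply the application efficiency ratio, Ea = (stored/applied)*100.
Ea = (434.0/529.1)*100 = 82.03 %
Therefore the application efficiency = 82.03 %.


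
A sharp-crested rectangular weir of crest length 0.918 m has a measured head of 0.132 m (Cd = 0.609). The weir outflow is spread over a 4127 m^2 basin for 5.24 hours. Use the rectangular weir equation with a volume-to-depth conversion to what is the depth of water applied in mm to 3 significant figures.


Approach: apply the rectangular weir equation with a volume-to-depth conversion, Q = (2/3)*Cd*L*sqrt(2g)*H^1.5; d = Q*t/A * 1000.
Step 1 — weir discharge:
  Q = (2/3)*0.609*0.918*sqrt(2*9.81)*0.132^1.5 = 0.079173 m^3/s
Step 2 — volume: V = 0.079173 * 5.24*3600 = 1493.5 m^3
Step 3 — depth: d = V/A * 1000 = 1493.5/4127 * 1000 = 362 mm
Therefore the depth of water applied = 362 mm.


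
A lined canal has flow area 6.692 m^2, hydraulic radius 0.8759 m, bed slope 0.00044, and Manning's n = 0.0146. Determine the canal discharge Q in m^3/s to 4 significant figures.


Approach: apply Manning's equation, Q = (1/n)*A*R^(2/3)*S^(1/2).
Q = (1/0.0146) * 6.692 * 0.8759^(2/3) * 0.00044^(1/2) = 8.802 m^3/s
Therefore the canal discharge Q = 8.802 m^3/s.


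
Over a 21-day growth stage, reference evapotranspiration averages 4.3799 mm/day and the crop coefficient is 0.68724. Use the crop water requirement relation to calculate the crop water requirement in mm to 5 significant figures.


Approach: apply the crop water requirement relation, CWR = ET0 * Kc * days.
CWR = 4.3799 * 0.68724 * 21 = 63.211 mm
Therefore the crop water requirement = 63.211 mm.


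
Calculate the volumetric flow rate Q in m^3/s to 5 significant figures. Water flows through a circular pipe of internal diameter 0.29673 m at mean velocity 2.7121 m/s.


Approach: apply the continuity equation for pipe flow, Q = A * v with A = pi*(D/2)^2.
A = pi*(0.29673/2)^2 = 0.06915328 m^2
Q = 0.06915328 * 2.7121 = 0.18755 m^3/s
Therefore the volumetric flow rate Q = 0.18755 m^3/s.


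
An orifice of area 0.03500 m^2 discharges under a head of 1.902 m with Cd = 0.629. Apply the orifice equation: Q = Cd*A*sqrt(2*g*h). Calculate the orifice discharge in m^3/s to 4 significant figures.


Q = 0.629 * 0.03500 * sqrt(2*9.81*1.902) = 0.1345 m^3/s
Therefore the orifice discharge = 0.1345 m^3/s.


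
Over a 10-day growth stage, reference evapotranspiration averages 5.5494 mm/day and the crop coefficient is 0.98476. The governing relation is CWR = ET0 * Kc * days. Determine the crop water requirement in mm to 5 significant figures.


CWR = 5.5494 * 0.98476 * 10 = 54.648 mm
Therefore the crop water requirement = 54.648 mm.


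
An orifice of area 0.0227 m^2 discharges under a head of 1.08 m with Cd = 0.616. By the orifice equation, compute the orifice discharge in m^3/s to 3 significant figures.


Approach: apply the orifice equation, Q = Cd*A*sqrt(2*g*h).
Q = 0.616 * 0.0227 * sqrt(2*9.81*1.08) = 0.0644 m^3/s
Therefore the orifice discharge = 0.0644 m^3/s.


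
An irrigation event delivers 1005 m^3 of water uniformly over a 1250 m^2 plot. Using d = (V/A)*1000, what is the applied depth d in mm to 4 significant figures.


d = (1005 / 1250) * 1000 = 804.0 mm
Therefore the applied depth d = 804.0 mm.


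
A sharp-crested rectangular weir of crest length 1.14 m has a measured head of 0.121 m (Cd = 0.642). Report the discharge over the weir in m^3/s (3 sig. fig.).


Approach: apply the rectangular weir equation, Q = (2/3)*Cd*L*sqrt(2g)*H^1.5.
Q = (2/3)*0.642*1.14*sqrt(2*9.81)*0.121^1.5 = 0.0910 m^3/s
Therefore the discharge over the weir = 0.0910 m^3/s.


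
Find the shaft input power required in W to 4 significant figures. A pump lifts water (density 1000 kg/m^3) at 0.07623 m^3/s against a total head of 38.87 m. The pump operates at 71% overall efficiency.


Approach: apply hydraulic power then efficiency conversion, P = rho*g*Q*H; P_in = P/eta.
Step 1 — hydraulic power (P = rho*g*Q*H):
  P = 1000 * 9.81 * 0.07623 * 38.87 = 29067.6 W
Step 2 — input power: P_in = P/eta = 29067.6 / 0.71 = 40940 W
Therefore the shaft input power required = 40940 W.


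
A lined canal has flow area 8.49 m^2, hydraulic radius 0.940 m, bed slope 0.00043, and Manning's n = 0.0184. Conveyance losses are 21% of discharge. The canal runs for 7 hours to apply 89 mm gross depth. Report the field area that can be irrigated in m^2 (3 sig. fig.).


Approach: apply Manning's equation with a conveyance and depth budget, Q = (1/n)*A*R^(2/3)*S^(1/2); Q_field = Q*(1-loss); Area = Q_field*t/(d/1000).
Step 1 — canal discharge (Manning's equation):
  Q = (1/0.0184) * 8.49 * 0.940^(2/3) * 0.00043^(1/2) = 9.1814 m^3/s
Step 2 — delivered flow: Q_field = 9.1814*(1 - 21/100) = 7.2533 m^3/s
Step 3 — volume delivered: V = 7.2533 * 7*3600 = 182780 m^3
Step 4 — area served: A = V / (depth/1000) = 182780 / 0.089 = 2050000 m^2
Therefore the field area that can be irrigated = 2050000 m^2.


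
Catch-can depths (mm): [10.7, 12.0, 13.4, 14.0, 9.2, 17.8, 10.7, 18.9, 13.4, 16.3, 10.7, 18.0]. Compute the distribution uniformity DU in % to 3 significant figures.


Approach: apply the low-quarter distribution uniformity, DU = (mean of lowest quarter of readings / overall mean)*100.
sorted lowest 3 of 12: [9.2, 10.7, 10.7] -> mean = 10.200 mm
overall mean = 13.758 mm
DU = (10.200/13.758)*100 = 74.1 %
Therefore the distribution uniformity DU = 74.1 %.


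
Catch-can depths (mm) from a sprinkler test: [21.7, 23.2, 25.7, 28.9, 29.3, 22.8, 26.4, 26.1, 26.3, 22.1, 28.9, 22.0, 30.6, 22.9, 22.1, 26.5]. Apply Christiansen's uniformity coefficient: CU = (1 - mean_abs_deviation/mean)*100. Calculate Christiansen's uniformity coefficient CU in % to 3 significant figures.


mean = 25.344 mm
mean |d_i - mean| = 2.5758 mm
CU = (1 - 2.5758/25.344)*100 = 89.8 %
Therefore Christiansen's uniformity coefficient CU = 89.8 %.


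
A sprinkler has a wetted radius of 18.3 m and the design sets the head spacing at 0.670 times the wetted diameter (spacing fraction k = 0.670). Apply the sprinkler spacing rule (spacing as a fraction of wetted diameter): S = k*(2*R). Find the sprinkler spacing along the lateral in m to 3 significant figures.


S = 0.670 * (2 * 18.3) = 24.5 m
Therefore the sprinkler spacing along the lateral = 24.5 m.


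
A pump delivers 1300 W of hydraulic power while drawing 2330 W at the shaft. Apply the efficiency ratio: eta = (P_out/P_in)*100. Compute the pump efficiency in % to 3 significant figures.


eta = (1300 / 2330) * 100 = 55.8 %
Therefore the pump efficiency = 55.8 %.


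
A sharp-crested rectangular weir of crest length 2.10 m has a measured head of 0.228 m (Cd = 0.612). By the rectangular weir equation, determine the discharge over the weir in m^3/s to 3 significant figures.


Approach: apply the rectangular weir equation, Q = (2/3)*Cd*L*sqrt(2g)*H^1.5.
Q = (2/3)*0.612*2.10*sqrt(2*9.81)*0.228^1.5 = 0.413 m^3/s
Therefore the discharge over the weir = 0.413 m^3/s.


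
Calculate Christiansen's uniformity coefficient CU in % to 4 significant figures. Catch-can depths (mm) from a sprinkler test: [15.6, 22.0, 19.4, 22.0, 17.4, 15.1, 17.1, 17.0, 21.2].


Approach: apply Christiansen's uniformity coefficient, CU = (1 - mean_abs_deviation/mean)*100.
mean = 18.5333 mm
mean |d_i - mean| = 2.32593 mm
CU = (1 - 2.32593/18.5333)*100 = 87.45 %
Therefore Christiansen's uniformity coefficient CU = 87.45 %.


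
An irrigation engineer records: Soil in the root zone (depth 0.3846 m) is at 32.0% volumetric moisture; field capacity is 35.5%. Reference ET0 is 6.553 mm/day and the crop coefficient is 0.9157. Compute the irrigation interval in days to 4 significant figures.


Approach: apply soil-water budget scheduling, SMD = (FC-theta)/100*depth*1000; ETc = ET0*Kc; interval = SMD/ETc.
Step 1 — soil moisture deficit:
  SMD = (35.5 - 32.0)/100 * 0.3846 * 1000 = 13.4610 mm
Step 2 — daily crop ET (ETc = ET0*Kc):
  ETc = 6.553 * 0.9157 = 6.00058 mm/day
Step 3 — irrigation interval (SMD/ETc):
  interval = 13.4610 / 6.00058 = 2.243 days
Therefore the irrigation interval = 2.243 days.


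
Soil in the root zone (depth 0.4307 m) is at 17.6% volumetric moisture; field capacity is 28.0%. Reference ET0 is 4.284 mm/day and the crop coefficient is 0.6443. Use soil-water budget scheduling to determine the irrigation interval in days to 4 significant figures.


Approach: apply soil-water budget scheduling, SMD = (FC-theta)/100*depth*1000; ETc = ET0*Kc; interval = SMD/ETc.
Step 1 — soil moisture deficit:
  SMD = (28.0 - 17.6)/100 * 0.4307 * 1000 = 44.7928 mm
Step 2 — daily crop ET (ETc = ET0*Kc):
  ETc = 4.284 * 0.6443 = 2.76018 mm/day
Step 3 — irrigation interval (SMD/ETc):
  interval = 44.7928 / 2.76018 = 16.23 days
Therefore the irrigation interval = 16.23 days.
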